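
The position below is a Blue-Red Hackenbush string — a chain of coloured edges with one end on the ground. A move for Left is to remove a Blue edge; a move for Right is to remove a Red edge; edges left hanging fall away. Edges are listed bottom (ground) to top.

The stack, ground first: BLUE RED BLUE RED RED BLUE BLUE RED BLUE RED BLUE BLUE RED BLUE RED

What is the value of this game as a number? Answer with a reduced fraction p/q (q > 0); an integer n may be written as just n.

edge 1 of 15 (BLUE): { 0 | · } — 1
edge 2 of 15 (RED): { 0 | 1 } — 1/2
edge 3 of 15 (BLUE): { 0, 1/2 | 1 } — 3/4
edge 4 of 15 (RED): { 0, 1/2 | 3/4, 1 } — 5/8
edge 5 of 15 (RED): { 0, 1/2 | 5/8, 3/4, 1 } — 9/16
edge 6 of 15 (BLUE): { 0, 1/2, 9/16 | 5/8, 3/4, 1 } — 19/32
edge 7 of 15 (BLUE): { 0, 1/2, 9/16, 19/32 | 5/8, 3/4, 1 } — 39/64
edge 8 of 15 (RED): { 0, 1/2, 9/16, 19/32 | 39/64, 5/8, 3/4, 1 } — 77/128
edge 9 of 15 (BLUE): { 0, 1/2, 9/16, 19/32, 77/128 | 39/64, 5/8, 3/4, 1 } — 155/256
edge 10 of 15 (RED): { 0, 1/2, 9/16, 19/32, 77/128 | 155/256, 39/64, 5/8, 3/4, 1 } — 309/512
edge 11 of 15 (BLUE): { 0, 1/2, 9/16, 19/32, 77/128, 309/512 | 155/256, 39/64, 5/8, 3/4, 1 } — 619/1024
edge 12 of 15 (BLUE): { 0, 1/2, 9/16, 19/32, 77/128, 309/512, 619/1024 | 155/256, 39/64, 5/8, 3/4, 1 } — 1239/2048
edge 13 of 15 (RED): { 0, 1/2, 9/16, 19/32, 77/128, 309/512, 619/1024 | 1239/2048, 155/256, 39/64, 5/8, 3/4, 1 } — 2477/4096
edge 14 of 15 (BLUE): { 0, 1/2, 9/16, 19/32, 77/128, 309/512, 619/1024, 2477/4096 | 1239/2048, 155/256, 39/64, 5/8, 3/4, 1 } — 4955/8192
edge 15 of 15 (RED): { 0, 1/2, 9/16, 19/32, 77/128, 309/512, 619/1024, 2477/4096 | 4955/8192, 1239/2048, 155/256, 39/64, 5/8, 3/4, 1 } — 9909/16384

9909/16384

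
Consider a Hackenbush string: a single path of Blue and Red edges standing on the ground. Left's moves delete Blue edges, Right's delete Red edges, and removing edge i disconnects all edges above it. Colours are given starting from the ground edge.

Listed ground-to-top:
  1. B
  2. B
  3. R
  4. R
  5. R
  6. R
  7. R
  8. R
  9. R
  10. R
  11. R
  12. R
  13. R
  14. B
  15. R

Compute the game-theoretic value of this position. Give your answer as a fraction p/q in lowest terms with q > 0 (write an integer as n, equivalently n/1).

Recurse on prefixes of the 15-edge string B B R R R R R R R R R R R B R:
1 of 15 · B · max L 0 · min R +∞ = 1
2 of 15 · BB · max L 1 · min R +∞ = 2
3 of 15 · BBR · max L 1 · min R 2 = 3/2
4 of 15 · BBRR · max L 1 · min R 3/2 = 5/4
5 of 15 · BBRRR · max L 1 · min R 5/4 = 9/8
6 of 15 · BBRRRR · max L 1 · min R 9/8 = 17/16
7 of 15 · BBRRRRR · max L 1 · min R 17/16 = 33/32
8 of 15 · BBRRRRRR · max L 1 · min R 33/32 = 65/64
9 of 15 · BBRRRRRRR · max L 1 · min R 65/64 = 129/128
10 of 15 · BBRRRRRRRR · max L 1 · min R 129/128 = 257/256
11 of 15 · BBRRRRRRRRR · max L 1 · min R 257/256 = 513/512
12 of 15 · BBRRRRRRRRRR · max L 1 · min R 513/512 = 1025/1024
13 of 15 · BBRRRRRRRRRRR · max L 1 · min R 1025/1024 = 2049/2048
14 of 15 · BBRRRRRRRRRRRB · max L 2049/2048 · min R 1025/1024 = 4099/4096
15 of 15 · BBRRRRRRRRRRRBR · max L 2049/2048 · min R 4099/4096 = 8197/8192

8197/8192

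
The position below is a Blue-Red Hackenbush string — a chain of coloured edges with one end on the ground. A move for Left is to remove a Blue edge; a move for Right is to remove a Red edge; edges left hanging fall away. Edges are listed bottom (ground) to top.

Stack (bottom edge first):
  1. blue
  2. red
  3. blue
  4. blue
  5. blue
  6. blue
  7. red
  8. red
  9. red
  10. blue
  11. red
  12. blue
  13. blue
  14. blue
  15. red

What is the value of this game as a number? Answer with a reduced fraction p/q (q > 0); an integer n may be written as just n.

Build value(s[:k]) for k = 1..15, string s = blue red blue blue blue blue red red red blue red blue blue blue red.
1 of 15 · b · max L 0 · min R +∞ → 1
2 of 15 · br · max L 0 · min R 1 → 1/2
3 of 15 · brb · max L 1/2 · min R 1 → 3/4
4 of 15 · brbb · max L 3/4 · min R 1 → 7/8
5 of 15 · brbbb · max L 7/8 · min R 1 → 15/16
6 of 15 · brbbbb · max L 15/16 · min R 1 → 31/32
7 of 15 · brbbbbr · max L 15/16 · min R 31/32 → 61/64
8 of 15 · brbbbbrr · max L 15/16 · min R 61/64 → 121/128
9 of 15 · brbbbbrrr · max L 15/16 · min R 121/128 → 241/256
10 of 15 · brbbbbrrrb · max L 241/256 · min R 121/128 → 483/512
11 of 15 · brbbbbrrrbr · max L 241/256 · min R 483/512 → 965/1024
12 of 15 · brbbbbrrrbrb · max L 965/1024 · min R 483/512 → 1931/2048
13 of 15 · brbbbbrrrbrbb · max L 1931/2048 · min R 483/512 → 3863/4096
14 of 15 · brbbbbrrrbrbbb · max L 3863/4096 · min R 483/512 → 7727/8192
15 of 15 · brbbbbrrrbrbbbr · max L 3863/4096 · min R 7727/8192 → 15453/16384

15453/16384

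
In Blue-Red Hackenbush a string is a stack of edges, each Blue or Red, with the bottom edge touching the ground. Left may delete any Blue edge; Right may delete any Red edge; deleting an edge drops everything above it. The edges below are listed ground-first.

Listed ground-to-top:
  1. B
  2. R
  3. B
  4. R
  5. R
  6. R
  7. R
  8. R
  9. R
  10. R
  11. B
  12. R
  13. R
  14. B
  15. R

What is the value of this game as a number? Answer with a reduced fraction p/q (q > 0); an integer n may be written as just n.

1 of 15 · B · max L 0 · min R +∞ gives 1
2 of 15 · BR · max L 0 · min R 1 gives 1/2
3 of 15 · BRB · max L 1/2 · min R 1 gives 3/4
4 of 15 · BRBR · max L 1/2 · min R 3/4 gives 5/8
5 of 15 · BRBRR · max L 1/2 · min R 5/8 gives 9/16
6 of 15 · BRBRRR · max L 1/2 · min R 9/16 gives 17/32
7 of 15 · BRBRRRR · max L 1/2 · min R 17/32 gives 33/64
8 of 15 · BRBRRRRR · max L 1/2 · min R 33/64 gives 65/128
9 of 15 · BRBRRRRRR · max L 1/2 · min R 65/128 gives 129/256
10 of 15 · BRBRRRRRRR · max L 1/2 · min R 129/256 gives 257/512
11 of 15 · BRBRRRRRRRB · max L 257/512 · min R 129/256 gives 515/1024
12 of 15 · BRBRRRRRRRBR · max L 257/512 · min R 515/1024 gives 1029/2048
13 of 15 · BRBRRRRRRRBRR · max L 257/512 · min R 1029/2048 gives 2057/4096
14 of 15 · BRBRRRRRRRBRRB · max L 2057/4096 · min R 1029/2048 gives 4115/8192
15 of 15 · BRBRRRRRRRBRRBR · max L 2057/4096 · min R 4115/8192 gives 8229/16384

8229/16384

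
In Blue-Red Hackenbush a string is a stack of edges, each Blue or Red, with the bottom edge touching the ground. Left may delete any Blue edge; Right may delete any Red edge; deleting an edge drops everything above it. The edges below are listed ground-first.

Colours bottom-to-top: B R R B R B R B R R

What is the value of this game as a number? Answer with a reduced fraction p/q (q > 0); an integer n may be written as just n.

169/512

Build v(s[:k]) for k = 1..10, string s = B R R B R B R B R R.
step 1: add B to get B; options L={ 0 } R={ · } gives 1
step 2: add R to get BR; options L={ 0 } R={ 1 } gives 1/2
step 3: add R to get BRR; options L={ 0 } R={ 1/2 1 } gives 1/4
step 4: add B to get BRRB; options L={ 0 1/4 } R={ 1/2 1 } gives 3/8
step 5: add R to get BRRBR; options L={ 0 1/4 } R={ 3/8 1/2 1 } gives 5/16
step 6: add B to get BRRBRB; options L={ 0 1/4 5/16 } R={ 3/8 1/2 1 } gives 11/32
step 7: add R to get BRRBRBR; options L={ 0 1/4 5/16 } R={ 11/32 3/8 1/2 1 } gives 21/64
step 8: add B to get BRRBRBRB; options L={ 0 1/4 5/16 21/64 } R={ 11/32 3/8 1/2 1 } gives 43/128
step 9: add R to get BRRBRBRBR; options L={ 0 1/4 5/16 21/64 } R={ 43/128 11/32 3/8 1/2 1 } gives 85/256
step 10: add R to get BRRBRBRBRR; options L={ 0 1/4 5/16 21/64 } R={ 85/256 43/128 11/32 3/8 1/2 1 } gives 169/512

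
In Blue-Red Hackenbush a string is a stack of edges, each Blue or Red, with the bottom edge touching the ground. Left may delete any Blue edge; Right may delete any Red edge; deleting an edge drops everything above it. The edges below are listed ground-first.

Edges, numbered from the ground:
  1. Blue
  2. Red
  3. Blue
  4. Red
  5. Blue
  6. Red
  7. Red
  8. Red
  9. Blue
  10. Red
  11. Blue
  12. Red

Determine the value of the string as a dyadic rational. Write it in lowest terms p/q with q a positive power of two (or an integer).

Prefix values for Blue Red Blue Red Blue Red Red Red Blue Red Blue Red via {L|R} + simplicity:
1 of 12 · B · max L 0 · min R +∞ -> 1
2 of 12 · BR · max L 0 · min R 1 -> 1/2
3 of 12 · BRB · max L 1/2 · min R 1 -> 3/4
4 of 12 · BRBR · max L 1/2 · min R 3/4 -> 5/8
5 of 12 · BRBRB · max L 5/8 · min R 3/4 -> 11/16
6 of 12 · BRBRBR · max L 5/8 · min R 11/16 -> 21/32
7 of 12 · BRBRBRR · max L 5/8 · min R 21/32 -> 41/64
8 of 12 · BRBRBRRR · max L 5/8 · min R 41/64 -> 81/128
9 of 12 · BRBRBRRRB · max L 81/128 · min R 41/64 -> 163/256
10 of 12 · BRBRBRRRBR · max L 81/128 · min R 163/256 -> 325/512
11 of 12 · BRBRBRRRBRB · max L 325/512 · min R 163/256 -> 651/1024
12 of 12 · BRBRBRRRBRBR · max L 325/512 · min R 651/1024 -> 1301/2048

1301/2048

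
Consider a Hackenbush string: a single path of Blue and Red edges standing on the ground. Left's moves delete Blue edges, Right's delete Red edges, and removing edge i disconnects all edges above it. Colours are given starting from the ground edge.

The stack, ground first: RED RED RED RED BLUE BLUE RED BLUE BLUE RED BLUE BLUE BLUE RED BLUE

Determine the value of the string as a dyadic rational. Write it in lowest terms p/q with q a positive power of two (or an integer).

Prefix values for RED RED RED RED BLUE BLUE RED BLUE BLUE RED BLUE BLUE BLUE RED BLUE via {L|R} + simplicity:
1 of 15 · R · max L −∞ · min R 0 — -1
2 of 15 · RR · max L −∞ · min R -1 — -2
3 of 15 · RRR · max L −∞ · min R -2 — -3
4 of 15 · RRRR · max L −∞ · min R -3 — -4
5 of 15 · RRRRB · max L -4 · min R -3 — -7/2
6 of 15 · RRRRBB · max L -7/2 · min R -3 — -13/4
7 of 15 · RRRRBBR · max L -7/2 · min R -13/4 — -27/8
8 of 15 · RRRRBBRB · max L -27/8 · min R -13/4 — -53/16
9 of 15 · RRRRBBRBB · max L -53/16 · min R -13/4 — -105/32
10 of 15 · RRRRBBRBBR · max L -53/16 · min R -105/32 — -211/64
11 of 15 · RRRRBBRBBRB · max L -211/64 · min R -105/32 — -421/128
12 of 15 · RRRRBBRBBRBB · max L -421/128 · min R -105/32 — -841/256
13 of 15 · RRRRBBRBBRBBB · max L -841/256 · min R -105/32 — -1681/512
14 of 15 · RRRRBBRBBRBBBR · max L -841/256 · min R -1681/512 — -3363/1024
15 of 15 · RRRRBBRBBRBBBRB · max L -3363/1024 · min R -1681/512 — -6725/2048

-6725/2048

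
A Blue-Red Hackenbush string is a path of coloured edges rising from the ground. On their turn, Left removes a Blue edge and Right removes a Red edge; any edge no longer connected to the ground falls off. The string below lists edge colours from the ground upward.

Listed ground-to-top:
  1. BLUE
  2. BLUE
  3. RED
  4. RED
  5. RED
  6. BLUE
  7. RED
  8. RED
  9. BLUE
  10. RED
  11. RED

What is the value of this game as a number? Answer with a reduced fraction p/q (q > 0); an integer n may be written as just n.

v_1 [B]  L=[0]  R=[]  = 1
v_2 [BB]  L=[0,1]  R=[]  = 2
v_3 [BBR]  L=[0,1]  R=[2]  = 3/2
v_4 [BBRR]  L=[0,1]  R=[3/2,2]  = 5/4
v_5 [BBRRR]  L=[0,1]  R=[5/4,3/2,2]  = 9/8
v_6 [BBRRRB]  L=[0,1,9/8]  R=[5/4,3/2,2]  = 19/16
v_7 [BBRRRBR]  L=[0,1,9/8]  R=[19/16,5/4,3/2,2]  = 37/32
v_8 [BBRRRBRR]  L=[0,1,9/8]  R=[37/32,19/16,5/4,3/2,2]  = 73/64
v_9 [BBRRRBRRB]  L=[0,1,9/8,73/64]  R=[37/32,19/16,5/4,3/2,2]  = 147/128
v_10 [BBRRRBRRBR]  L=[0,1,9/8,73/64]  R=[147/128,37/32,19/16,5/4,3/2,2]  = 293/256
v_11 [BBRRRBRRBRR]  L=[0,1,9/8,73/64]  R=[293/256,147/128,37/32,19/16,5/4,3/2,2]  = 585/512

585/512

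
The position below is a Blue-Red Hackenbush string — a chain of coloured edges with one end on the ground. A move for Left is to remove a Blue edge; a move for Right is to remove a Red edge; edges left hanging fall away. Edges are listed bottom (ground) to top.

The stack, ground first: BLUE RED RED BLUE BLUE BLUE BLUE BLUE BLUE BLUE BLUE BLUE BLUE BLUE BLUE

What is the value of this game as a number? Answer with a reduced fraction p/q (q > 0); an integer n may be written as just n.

Build value(s[:k]) for k = 1..15, string s = BLUE RED RED BLUE BLUE BLUE BLUE BLUE BLUE BLUE BLUE BLUE BLUE BLUE BLUE.
value(B) = { 0 | · } gives 1
value(BR) = { 0 | 1 } gives 1/2
value(BRR) = { 0 | 1/2, 1 } gives 1/4
value(BRRB) = { 0, 1/4 | 1/2, 1 } gives 3/8
value(BRRBB) = { 0, 1/4, 3/8 | 1/2, 1 } gives 7/16
value(BRRBBB) = { 0, 1/4, 3/8, 7/16 | 1/2, 1 } gives 15/32
value(BRRBBBB) = { 0, 1/4, 3/8, 7/16, 15/32 | 1/2, 1 } gives 31/64
value(BRRBBBBB) = { 0, 1/4, 3/8, 7/16, 15/32, 31/64 | 1/2, 1 } gives 63/128
value(BRRBBBBBB) = { 0, 1/4, 3/8, 7/16, 15/32, 31/64, 63/128 | 1/2, 1 } gives 127/256
value(BRRBBBBBBB) = { 0, 1/4, 3/8, 7/16, 15/32, 31/64, 63/128, 127/256 | 1/2, 1 } gives 255/512
value(BRRBBBBBBBB) = { 0, 1/4, 3/8, 7/16, 15/32, 31/64, 63/128, 127/256, 255/512 | 1/2, 1 } gives 511/1024
value(BRRBBBBBBBBB) = { 0, 1/4, 3/8, 7/16, 15/32, 31/64, 63/128, 127/256, 255/512, 511/1024 | 1/2, 1 } gives 1023/2048
value(BRRBBBBBBBBBB) = { 0, 1/4, 3/8, 7/16, 15/32, 31/64, 63/128, 127/256, 255/512, 511/1024, 1023/2048 | 1/2, 1 } gives 2047/4096
value(BRRBBBBBBBBBBB) = { 0, 1/4, 3/8, 7/16, 15/32, 31/64, 63/128, 127/256, 255/512, 511/1024, 1023/2048, 2047/4096 | 1/2, 1 } gives 4095/8192
value(BRRBBBBBBBBBBBB) = { 0, 1/4, 3/8, 7/16, 15/32, 31/64, 63/128, 127/256, 255/512, 511/1024, 1023/2048, 2047/4096, 4095/8192 | 1/2, 1 } gives 8191/16384

8191/16384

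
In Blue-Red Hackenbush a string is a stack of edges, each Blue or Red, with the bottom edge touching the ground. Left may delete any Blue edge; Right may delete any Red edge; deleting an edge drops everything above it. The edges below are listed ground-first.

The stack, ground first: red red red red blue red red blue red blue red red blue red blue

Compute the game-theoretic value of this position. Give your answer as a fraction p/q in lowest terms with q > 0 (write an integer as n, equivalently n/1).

Build G(s[:k]) for k = 1..15, string s = red red red red blue red red blue red blue red red blue red blue.
G(r) = { — | 0 } => -1
G(rr) = { — | -1, 0 } => -2
G(rrr) = { — | -2, -1, 0 } => -3
G(rrrr) = { — | -3, -2, -1, 0 } => -4
G(rrrrb) = { -4 | -3, -2, -1, 0 } => -7/2
G(rrrrbr) = { -4 | -7/2, -3, -2, -1, 0 } => -15/4
G(rrrrbrr) = { -4 | -15/4, -7/2, -3, -2, -1, 0 } => -31/8
G(rrrrbrrb) = { -4, -31/8 | -15/4, -7/2, -3, -2, -1, 0 } => -61/16
G(rrrrbrrbr) = { -4, -31/8 | -61/16, -15/4, -7/2, -3, -2, -1, 0 } => -123/32
G(rrrrbrrbrb) = { -4, -31/8, -123/32 | -61/16, -15/4, -7/2, -3, -2, -1, 0 } => -245/64
G(rrrrbrrbrbr) = { -4, -31/8, -123/32 | -245/64, -61/16, -15/4, -7/2, -3, -2, -1, 0 } => -491/128
G(rrrrbrrbrbrr) = { -4, -31/8, -123/32 | -491/128, -245/64, -61/16, -15/4, -7/2, -3, -2, -1, 0 } => -983/256
G(rrrrbrrbrbrrb) = { -4, -31/8, -123/32, -983/256 | -491/128, -245/64, -61/16, -15/4, -7/2, -3, -2, -1, 0 } => -1965/512
G(rrrrbrrbrbrrbr) = { -4, -31/8, -123/32, -983/256 | -1965/512, -491/128, -245/64, -61/16, -15/4, -7/2, -3, -2, -1, 0 } => -3931/1024
G(rrrrbrrbrbrrbrb) = { -4, -31/8, -123/32, -983/256, -3931/1024 | -1965/512, -491/128, -245/64, -61/16, -15/4, -7/2, -3, -2, -1, 0 } => -7861/2048

-7861/2048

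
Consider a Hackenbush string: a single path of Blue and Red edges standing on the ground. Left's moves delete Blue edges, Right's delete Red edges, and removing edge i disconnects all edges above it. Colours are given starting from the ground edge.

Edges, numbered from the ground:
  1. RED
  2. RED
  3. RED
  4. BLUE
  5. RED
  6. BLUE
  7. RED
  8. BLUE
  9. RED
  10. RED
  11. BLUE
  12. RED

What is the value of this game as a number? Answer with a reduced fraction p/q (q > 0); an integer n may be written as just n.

Build value(s[:k]) for k = 1..12, string s = RED RED RED BLUE RED BLUE RED BLUE RED RED BLUE RED.
1 of 12 · R · max L −∞ · min R 0 → -1
2 of 12 · RR · max L −∞ · min R -1 → -2
3 of 12 · RRR · max L −∞ · min R -2 → -3
4 of 12 · RRRB · max L -3 · min R -2 → -5/2
5 of 12 · RRRBR · max L -3 · min R -5/2 → -11/4
6 of 12 · RRRBRB · max L -11/4 · min R -5/2 → -21/8
7 of 12 · RRRBRBR · max L -11/4 · min R -21/8 → -43/16
8 of 12 · RRRBRBRB · max L -43/16 · min R -21/8 → -85/32
9 of 12 · RRRBRBRBR · max L -43/16 · min R -85/32 → -171/64
10 of 12 · RRRBRBRBRR · max L -43/16 · min R -171/64 → -343/128
11 of 12 · RRRBRBRBRRB · max L -343/128 · min R -171/64 → -685/256
12 of 12 · RRRBRBRBRRBR · max L -343/128 · min R -685/256 → -1371/512

-1371/512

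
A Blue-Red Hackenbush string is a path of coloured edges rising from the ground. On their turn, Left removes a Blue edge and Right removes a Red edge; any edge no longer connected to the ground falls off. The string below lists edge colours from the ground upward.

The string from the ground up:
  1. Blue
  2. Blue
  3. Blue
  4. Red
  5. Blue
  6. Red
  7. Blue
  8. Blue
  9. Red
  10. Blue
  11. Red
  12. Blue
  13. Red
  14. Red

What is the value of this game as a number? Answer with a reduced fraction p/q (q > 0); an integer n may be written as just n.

5545/2048

Build val(s[:k]) for k = 1..14, string s = Blue Blue Blue Red Blue Red Blue Blue Red Blue Red Blue Red Red.
val_1 [B]  L=[0]  R=[∅]  -> 1
val_2 [BB]  L=[0 1]  R=[∅]  -> 2
val_3 [BBB]  L=[0 1 2]  R=[∅]  -> 3
val_4 [BBBR]  L=[0 1 2]  R=[3]  -> 5/2
val_5 [BBBRB]  L=[0 1 2 5/2]  R=[3]  -> 11/4
val_6 [BBBRBR]  L=[0 1 2 5/2]  R=[11/4 3]  -> 21/8
val_7 [BBBRBRB]  L=[0 1 2 5/2 21/8]  R=[11/4 3]  -> 43/16
val_8 [BBBRBRBB]  L=[0 1 2 5/2 21/8 43/16]  R=[11/4 3]  -> 87/32
val_9 [BBBRBRBBR]  L=[0 1 2 5/2 21/8 43/16]  R=[87/32 11/4 3]  -> 173/64
val_10 [BBBRBRBBRB]  L=[0 1 2 5/2 21/8 43/16 173/64]  R=[87/32 11/4 3]  -> 347/128
val_11 [BBBRBRBBRBR]  L=[0 1 2 5/2 21/8 43/16 173/64]  R=[347/128 87/32 11/4 3]  -> 693/256
val_12 [BBBRBRBBRBRB]  L=[0 1 2 5/2 21/8 43/16 173/64 693/256]  R=[347/128 87/32 11/4 3]  -> 1387/512
val_13 [BBBRBRBBRBRBR]  L=[0 1 2 5/2 21/8 43/16 173/64 693/256]  R=[1387/512 347/128 87/32 11/4 3]  -> 2773/1024
val_14 [BBBRBRBBRBRBRR]  L=[0 1 2 5/2 21/8 43/16 173/64 693/256]  R=[2773/1024 1387/512 347/128 87/32 11/4 3]  -> 5545/2048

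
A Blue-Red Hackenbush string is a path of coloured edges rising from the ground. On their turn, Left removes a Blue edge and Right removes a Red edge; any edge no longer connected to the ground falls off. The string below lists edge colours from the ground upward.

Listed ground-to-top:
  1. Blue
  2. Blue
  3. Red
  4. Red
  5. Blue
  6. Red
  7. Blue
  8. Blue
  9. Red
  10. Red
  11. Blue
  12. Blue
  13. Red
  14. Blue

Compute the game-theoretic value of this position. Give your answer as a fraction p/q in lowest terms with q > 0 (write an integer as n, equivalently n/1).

g(B) = { 0 | ∅ } → 1
g(BB) = { 0, 1 | ∅ } → 2
g(BBR) = { 0, 1 | 2 } → 3/2
g(BBRR) = { 0, 1 | 3/2, 2 } → 5/4
g(BBRRB) = { 0, 1, 5/4 | 3/2, 2 } → 11/8
g(BBRRBR) = { 0, 1, 5/4 | 11/8, 3/2, 2 } → 21/16
g(BBRRBRB) = { 0, 1, 5/4, 21/16 | 11/8, 3/2, 2 } → 43/32
g(BBRRBRBB) = { 0, 1, 5/4, 21/16, 43/32 | 11/8, 3/2, 2 } → 87/64
g(BBRRBRBBR) = { 0, 1, 5/4, 21/16, 43/32 | 87/64, 11/8, 3/2, 2 } → 173/128
g(BBRRBRBBRR) = { 0, 1, 5/4, 21/16, 43/32 | 173/128, 87/64, 11/8, 3/2, 2 } → 345/256
g(BBRRBRBBRRB) = { 0, 1, 5/4, 21/16, 43/32, 345/256 | 173/128, 87/64, 11/8, 3/2, 2 } → 691/512
g(BBRRBRBBRRBB) = { 0, 1, 5/4, 21/16, 43/32, 345/256, 691/512 | 173/128, 87/64, 11/8, 3/2, 2 } → 1383/1024
g(BBRRBRBBRRBBR) = { 0, 1, 5/4, 21/16, 43/32, 345/256, 691/512 | 1383/1024, 173/128, 87/64, 11/8, 3/2, 2 } → 2765/2048
g(BBRRBRBBRRBBRB) = { 0, 1, 5/4, 21/16, 43/32, 345/256, 691/512, 2765/2048 | 1383/1024, 173/128, 87/64, 11/8, 3/2, 2 } → 5531/4096

5531/4096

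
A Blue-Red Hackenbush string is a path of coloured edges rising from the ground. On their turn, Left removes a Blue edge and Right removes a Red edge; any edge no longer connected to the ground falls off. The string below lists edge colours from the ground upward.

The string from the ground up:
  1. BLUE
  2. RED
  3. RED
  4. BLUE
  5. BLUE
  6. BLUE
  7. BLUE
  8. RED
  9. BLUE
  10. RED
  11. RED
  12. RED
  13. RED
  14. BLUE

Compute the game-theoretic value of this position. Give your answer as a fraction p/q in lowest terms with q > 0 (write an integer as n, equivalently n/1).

G_1 [B]  L=[0]  R=[·]  gives 1
G_2 [BR]  L=[0]  R=[1]  gives 1/2
G_3 [BRR]  L=[0]  R=[1/2; 1]  gives 1/4
G_4 [BRRB]  L=[0; 1/4]  R=[1/2; 1]  gives 3/8
G_5 [BRRBB]  L=[0; 1/4; 3/8]  R=[1/2; 1]  gives 7/16
G_6 [BRRBBB]  L=[0; 1/4; 3/8; 7/16]  R=[1/2; 1]  gives 15/32
G_7 [BRRBBBB]  L=[0; 1/4; 3/8; 7/16; 15/32]  R=[1/2; 1]  gives 31/64
G_8 [BRRBBBBR]  L=[0; 1/4; 3/8; 7/16; 15/32]  R=[31/64; 1/2; 1]  gives 61/128
G_9 [BRRBBBBRB]  L=[0; 1/4; 3/8; 7/16; 15/32; 61/128]  R=[31/64; 1/2; 1]  gives 123/256
G_10 [BRRBBBBRBR]  L=[0; 1/4; 3/8; 7/16; 15/32; 61/128]  R=[123/256; 31/64; 1/2; 1]  gives 245/512
G_11 [BRRBBBBRBRR]  L=[0; 1/4; 3/8; 7/16; 15/32; 61/128]  R=[245/512; 123/256; 31/64; 1/2; 1]  gives 489/1024
G_12 [BRRBBBBRBRRR]  L=[0; 1/4; 3/8; 7/16; 15/32; 61/128]  R=[489/1024; 245/512; 123/256; 31/64; 1/2; 1]  gives 977/2048
G_13 [BRRBBBBRBRRRR]  L=[0; 1/4; 3/8; 7/16; 15/32; 61/128]  R=[977/2048; 489/1024; 245/512; 123/256; 31/64; 1/2; 1]  gives 1953/4096
G_14 [BRRBBBBRBRRRRB]  L=[0; 1/4; 3/8; 7/16; 15/32; 61/128; 1953/4096]  R=[977/2048; 489/1024; 245/512; 123/256; 31/64; 1/2; 1]  gives 3907/8192

3907/8192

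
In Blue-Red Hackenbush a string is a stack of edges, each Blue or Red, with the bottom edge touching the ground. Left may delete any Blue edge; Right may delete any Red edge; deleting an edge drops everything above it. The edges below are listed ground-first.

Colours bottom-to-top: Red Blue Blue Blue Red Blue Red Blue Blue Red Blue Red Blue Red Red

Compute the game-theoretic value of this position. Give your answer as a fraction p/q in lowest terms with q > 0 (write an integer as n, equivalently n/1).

v_1 [R]  L=[—]  R=[0]  → -1
v_2 [RB]  L=[-1]  R=[0]  → -1/2
v_3 [RBB]  L=[-1; -1/2]  R=[0]  → -1/4
v_4 [RBBB]  L=[-1; -1/2; -1/4]  R=[0]  → -1/8
v_5 [RBBBR]  L=[-1; -1/2; -1/4]  R=[-1/8; 0]  → -3/16
v_6 [RBBBRB]  L=[-1; -1/2; -1/4; -3/16]  R=[-1/8; 0]  → -5/32
v_7 [RBBBRBR]  L=[-1; -1/2; -1/4; -3/16]  R=[-5/32; -1/8; 0]  → -11/64
v_8 [RBBBRBRB]  L=[-1; -1/2; -1/4; -3/16; -11/64]  R=[-5/32; -1/8; 0]  → -21/128
v_9 [RBBBRBRBB]  L=[-1; -1/2; -1/4; -3/16; -11/64; -21/128]  R=[-5/32; -1/8; 0]  → -41/256
v_10 [RBBBRBRBBR]  L=[-1; -1/2; -1/4; -3/16; -11/64; -21/128]  R=[-41/256; -5/32; -1/8; 0]  → -83/512
v_11 [RBBBRBRBBRB]  L=[-1; -1/2; -1/4; -3/16; -11/64; -21/128; -83/512]  R=[-41/256; -5/32; -1/8; 0]  → -165/1024
v_12 [RBBBRBRBBRBR]  L=[-1; -1/2; -1/4; -3/16; -11/64; -21/128; -83/512]  R=[-165/1024; -41/256; -5/32; -1/8; 0]  → -331/2048
v_13 [RBBBRBRBBRBRB]  L=[-1; -1/2; -1/4; -3/16; -11/64; -21/128; -83/512; -331/2048]  R=[-165/1024; -41/256; -5/32; -1/8; 0]  → -661/4096
v_14 [RBBBRBRBBRBRBR]  L=[-1; -1/2; -1/4; -3/16; -11/64; -21/128; -83/512; -331/2048]  R=[-661/4096; -165/1024; -41/256; -5/32; -1/8; 0]  → -1323/8192
v_15 [RBBBRBRBBRBRBRR]  L=[-1; -1/2; -1/4; -3/16; -11/64; -21/128; -83/512; -331/2048]  R=[-1323/8192; -661/4096; -165/1024; -41/256; -5/32; -1/8; 0]  → -2647/16384

-2647/16384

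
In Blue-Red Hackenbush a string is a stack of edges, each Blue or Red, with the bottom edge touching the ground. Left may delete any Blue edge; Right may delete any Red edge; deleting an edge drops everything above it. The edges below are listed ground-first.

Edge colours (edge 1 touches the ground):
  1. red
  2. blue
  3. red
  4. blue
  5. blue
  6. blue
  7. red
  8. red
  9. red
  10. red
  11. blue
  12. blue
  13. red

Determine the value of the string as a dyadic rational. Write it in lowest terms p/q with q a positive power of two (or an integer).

step 1: add red to get r; options L={ (no moves) } R={ 0 } — -1
step 2: add blue to get rb; options L={ -1 } R={ 0 } — -1/2
step 3: add red to get rbr; options L={ -1 } R={ -1/2; 0 } — -3/4
step 4: add blue to get rbrb; options L={ -1; -3/4 } R={ -1/2; 0 } — -5/8
step 5: add blue to get rbrbb; options L={ -1; -3/4; -5/8 } R={ -1/2; 0 } — -9/16
step 6: add blue to get rbrbbb; options L={ -1; -3/4; -5/8; -9/16 } R={ -1/2; 0 } — -17/32
step 7: add red to get rbrbbbr; options L={ -1; -3/4; -5/8; -9/16 } R={ -17/32; -1/2; 0 } — -35/64
step 8: add red to get rbrbbbrr; options L={ -1; -3/4; -5/8; -9/16 } R={ -35/64; -17/32; -1/2; 0 } — -71/128
step 9: add red to get rbrbbbrrr; options L={ -1; -3/4; -5/8; -9/16 } R={ -71/128; -35/64; -17/32; -1/2; 0 } — -143/256
step 10: add red to get rbrbbbrrrr; options L={ -1; -3/4; -5/8; -9/16 } R={ -143/256; -71/128; -35/64; -17/32; -1/2; 0 } — -287/512
step 11: add blue to get rbrbbbrrrrb; options L={ -1; -3/4; -5/8; -9/16; -287/512 } R={ -143/256; -71/128; -35/64; -17/32; -1/2; 0 } — -573/1024
step 12: add blue to get rbrbbbrrrrbb; options L={ -1; -3/4; -5/8; -9/16; -287/512; -573/1024 } R={ -143/256; -71/128; -35/64; -17/32; -1/2; 0 } — -1145/2048
step 13: add red to get rbrbbbrrrrbbr; options L={ -1; -3/4; -5/8; -9/16; -287/512; -573/1024 } R={ -1145/2048; -143/256; -71/128; -35/64; -17/32; -1/2; 0 } — -2291/4096

-2291/4096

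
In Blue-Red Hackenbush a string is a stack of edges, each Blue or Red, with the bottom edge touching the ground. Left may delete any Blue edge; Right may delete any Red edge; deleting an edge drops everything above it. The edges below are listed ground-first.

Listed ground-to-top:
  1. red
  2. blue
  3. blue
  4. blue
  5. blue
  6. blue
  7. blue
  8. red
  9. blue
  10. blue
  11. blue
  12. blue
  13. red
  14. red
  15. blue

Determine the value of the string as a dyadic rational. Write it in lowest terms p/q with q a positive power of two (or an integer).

-269/16384

Recurse on prefixes of the 15-edge string red blue blue blue blue blue blue red blue blue blue blue red red blue:
1 of 15 · r · max L −∞ · min R 0 — -1
2 of 15 · rb · max L -1 · min R 0 — -1/2
3 of 15 · rbb · max L -1/2 · min R 0 — -1/4
4 of 15 · rbbb · max L -1/4 · min R 0 — -1/8
5 of 15 · rbbbb · max L -1/8 · min R 0 — -1/16
6 of 15 · rbbbbb · max L -1/16 · min R 0 — -1/32
7 of 15 · rbbbbbb · max L -1/32 · min R 0 — -1/64
8 of 15 · rbbbbbbr · max L -1/32 · min R -1/64 — -3/128
9 of 15 · rbbbbbbrb · max L -3/128 · min R -1/64 — -5/256
10 of 15 · rbbbbbbrbb · max L -5/256 · min R -1/64 — -9/512
11 of 15 · rbbbbbbrbbb · max L -9/512 · min R -1/64 — -17/1024
12 of 15 · rbbbbbbrbbbb · max L -17/1024 · min R -1/64 — -33/2048
13 of 15 · rbbbbbbrbbbbr · max L -17/1024 · min R -33/2048 — -67/4096
14 of 15 · rbbbbbbrbbbbrr · max L -17/1024 · min R -67/4096 — -135/8192
15 of 15 · rbbbbbbrbbbbrrb · max L -135/8192 · min R -67/4096 — -269/16384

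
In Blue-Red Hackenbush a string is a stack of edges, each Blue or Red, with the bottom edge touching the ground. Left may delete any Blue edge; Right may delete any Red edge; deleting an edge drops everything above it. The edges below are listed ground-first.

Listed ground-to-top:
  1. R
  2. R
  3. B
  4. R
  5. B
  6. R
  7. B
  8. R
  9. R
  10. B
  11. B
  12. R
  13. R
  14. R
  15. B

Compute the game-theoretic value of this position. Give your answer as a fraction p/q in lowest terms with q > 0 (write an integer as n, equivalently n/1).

-13725/8192

R: Left { — }, Right { 0 } = simplest -1
RR: Left { — }, Right { -1,0 } = simplest -2
RRB: Left { -2 }, Right { -1,0 } = simplest -3/2
RRBR: Left { -2 }, Right { -3/2,-1,0 } = simplest -7/4
RRBRB: Left { -2,-7/4 }, Right { -3/2,-1,0 } = simplest -13/8
RRBRBR: Left { -2,-7/4 }, Right { -13/8,-3/2,-1,0 } = simplest -27/16
RRBRBRB: Left { -2,-7/4,-27/16 }, Right { -13/8,-3/2,-1,0 } = simplest -53/32
RRBRBRBR: Left { -2,-7/4,-27/16 }, Right { -53/32,-13/8,-3/2,-1,0 } = simplest -107/64
RRBRBRBRR: Left { -2,-7/4,-27/16 }, Right { -107/64,-53/32,-13/8,-3/2,-1,0 } = simplest -215/128
RRBRBRBRRB: Left { -2,-7/4,-27/16,-215/128 }, Right { -107/64,-53/32,-13/8,-3/2,-1,0 } = simplest -429/256
RRBRBRBRRBB: Left { -2,-7/4,-27/16,-215/128,-429/256 }, Right { -107/64,-53/32,-13/8,-3/2,-1,0 } = simplest -857/512
RRBRBRBRRBBR: Left { -2,-7/4,-27/16,-215/128,-429/256 }, Right { -857/512,-107/64,-53/32,-13/8,-3/2,-1,0 } = simplest -1715/1024
RRBRBRBRRBBRR: Left { -2,-7/4,-27/16,-215/128,-429/256 }, Right { -1715/1024,-857/512,-107/64,-53/32,-13/8,-3/2,-1,0 } = simplest -3431/2048
RRBRBRBRRBBRRR: Left { -2,-7/4,-27/16,-215/128,-429/256 }, Right { -3431/2048,-1715/1024,-857/512,-107/64,-53/32,-13/8,-3/2,-1,0 } = simplest -6863/4096
RRBRBRBRRBBRRRB: Left { -2,-7/4,-27/16,-215/128,-429/256,-6863/4096 }, Right { -3431/2048,-1715/1024,-857/512,-107/64,-53/32,-13/8,-3/2,-1,0 } = simplest -13725/8192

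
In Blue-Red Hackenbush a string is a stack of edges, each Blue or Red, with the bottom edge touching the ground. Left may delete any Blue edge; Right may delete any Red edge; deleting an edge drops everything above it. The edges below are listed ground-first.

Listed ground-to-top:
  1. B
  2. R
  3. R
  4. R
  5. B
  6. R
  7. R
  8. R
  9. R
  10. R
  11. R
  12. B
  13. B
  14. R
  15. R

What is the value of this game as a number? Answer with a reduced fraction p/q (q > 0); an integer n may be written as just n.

2073/16384

Prefix values for B R R R B R R R R R R B B R R via {L|R} + simplicity:
value(B) = { 0 | none } => 1
value(BR) = { 0 | 1 } => 1/2
value(BRR) = { 0 | 1/2, 1 } => 1/4
value(BRRR) = { 0 | 1/4, 1/2, 1 } => 1/8
value(BRRRB) = { 0, 1/8 | 1/4, 1/2, 1 } => 3/16
value(BRRRBR) = { 0, 1/8 | 3/16, 1/4, 1/2, 1 } => 5/32
value(BRRRBRR) = { 0, 1/8 | 5/32, 3/16, 1/4, 1/2, 1 } => 9/64
value(BRRRBRRR) = { 0, 1/8 | 9/64, 5/32, 3/16, 1/4, 1/2, 1 } => 17/128
value(BRRRBRRRR) = { 0, 1/8 | 17/128, 9/64, 5/32, 3/16, 1/4, 1/2, 1 } => 33/256
value(BRRRBRRRRR) = { 0, 1/8 | 33/256, 17/128, 9/64, 5/32, 3/16, 1/4, 1/2, 1 } => 65/512
value(BRRRBRRRRRR) = { 0, 1/8 | 65/512, 33/256, 17/128, 9/64, 5/32, 3/16, 1/4, 1/2, 1 } => 129/1024
value(BRRRBRRRRRRB) = { 0, 1/8, 129/1024 | 65/512, 33/256, 17/128, 9/64, 5/32, 3/16, 1/4, 1/2, 1 } => 259/2048
value(BRRRBRRRRRRBB) = { 0, 1/8, 129/1024, 259/2048 | 65/512, 33/256, 17/128, 9/64, 5/32, 3/16, 1/4, 1/2, 1 } => 519/4096
value(BRRRBRRRRRRBBR) = { 0, 1/8, 129/1024, 259/2048 | 519/4096, 65/512, 33/256, 17/128, 9/64, 5/32, 3/16, 1/4, 1/2, 1 } => 1037/8192
value(BRRRBRRRRRRBBRR) = { 0, 1/8, 129/1024, 259/2048 | 1037/8192, 519/4096, 65/512, 33/256, 17/128, 9/64, 5/32, 3/16, 1/4, 1/2, 1 } => 2073/16384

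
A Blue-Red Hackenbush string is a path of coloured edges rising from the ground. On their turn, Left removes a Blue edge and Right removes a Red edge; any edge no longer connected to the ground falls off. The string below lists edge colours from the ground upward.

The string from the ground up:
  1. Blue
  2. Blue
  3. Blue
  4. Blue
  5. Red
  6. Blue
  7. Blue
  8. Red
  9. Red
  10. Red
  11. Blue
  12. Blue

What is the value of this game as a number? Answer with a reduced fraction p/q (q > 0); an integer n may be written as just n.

step 1: add Blue to get B; options L={ 0 } R={ (no moves) } = 1
step 2: add Blue to get BB; options L={ 0,1 } R={ (no moves) } = 2
step 3: add Blue to get BBB; options L={ 0,1,2 } R={ (no moves) } = 3
step 4: add Blue to get BBBB; options L={ 0,1,2,3 } R={ (no moves) } = 4
step 5: add Red to get BBBBR; options L={ 0,1,2,3 } R={ 4 } = 7/2
step 6: add Blue to get BBBBRB; options L={ 0,1,2,3,7/2 } R={ 4 } = 15/4
step 7: add Blue to get BBBBRBB; options L={ 0,1,2,3,7/2,15/4 } R={ 4 } = 31/8
step 8: add Red to get BBBBRBBR; options L={ 0,1,2,3,7/2,15/4 } R={ 31/8,4 } = 61/16
step 9: add Red to get BBBBRBBRR; options L={ 0,1,2,3,7/2,15/4 } R={ 61/16,31/8,4 } = 121/32
step 10: add Red to get BBBBRBBRRR; options L={ 0,1,2,3,7/2,15/4 } R={ 121/32,61/16,31/8,4 } = 241/64
step 11: add Blue to get BBBBRBBRRRB; options L={ 0,1,2,3,7/2,15/4,241/64 } R={ 121/32,61/16,31/8,4 } = 483/128
step 12: add Blue to get BBBBRBBRRRBB; options L={ 0,1,2,3,7/2,15/4,241/64,483/128 } R={ 121/32,61/16,31/8,4 } = 967/256

967/256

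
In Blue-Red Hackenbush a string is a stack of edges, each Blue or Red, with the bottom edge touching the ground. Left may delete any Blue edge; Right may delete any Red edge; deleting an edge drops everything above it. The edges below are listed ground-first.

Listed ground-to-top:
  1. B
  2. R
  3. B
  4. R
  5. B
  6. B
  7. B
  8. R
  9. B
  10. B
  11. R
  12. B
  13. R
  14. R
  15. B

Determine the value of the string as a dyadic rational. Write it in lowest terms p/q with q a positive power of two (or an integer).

11987/16384

Prefix values for B R B R B B B R B B R B R R B via {L|R} + simplicity:
G(B) = { 0 | none } gives 1
G(BR) = { 0 | 1 } gives 1/2
G(BRB) = { 0; 1/2 | 1 } gives 3/4
G(BRBR) = { 0; 1/2 | 3/4; 1 } gives 5/8
G(BRBRB) = { 0; 1/2; 5/8 | 3/4; 1 } gives 11/16
G(BRBRBB) = { 0; 1/2; 5/8; 11/16 | 3/4; 1 } gives 23/32
G(BRBRBBB) = { 0; 1/2; 5/8; 11/16; 23/32 | 3/4; 1 } gives 47/64
G(BRBRBBBR) = { 0; 1/2; 5/8; 11/16; 23/32 | 47/64; 3/4; 1 } gives 93/128
G(BRBRBBBRB) = { 0; 1/2; 5/8; 11/16; 23/32; 93/128 | 47/64; 3/4; 1 } gives 187/256
G(BRBRBBBRBB) = { 0; 1/2; 5/8; 11/16; 23/32; 93/128; 187/256 | 47/64; 3/4; 1 } gives 375/512
G(BRBRBBBRBBR) = { 0; 1/2; 5/8; 11/16; 23/32; 93/128; 187/256 | 375/512; 47/64; 3/4; 1 } gives 749/1024
G(BRBRBBBRBBRB) = { 0; 1/2; 5/8; 11/16; 23/32; 93/128; 187/256; 749/1024 | 375/512; 47/64; 3/4; 1 } gives 1499/2048
G(BRBRBBBRBBRBR) = { 0; 1/2; 5/8; 11/16; 23/32; 93/128; 187/256; 749/1024 | 1499/2048; 375/512; 47/64; 3/4; 1 } gives 2997/4096
G(BRBRBBBRBBRBRR) = { 0; 1/2; 5/8; 11/16; 23/32; 93/128; 187/256; 749/1024 | 2997/4096; 1499/2048; 375/512; 47/64; 3/4; 1 } gives 5993/8192
G(BRBRBBBRBBRBRRB) = { 0; 1/2; 5/8; 11/16; 23/32; 93/128; 187/256; 749/1024; 5993/8192 | 2997/4096; 1499/2048; 375/512; 47/64; 3/4; 1 } gives 11987/16384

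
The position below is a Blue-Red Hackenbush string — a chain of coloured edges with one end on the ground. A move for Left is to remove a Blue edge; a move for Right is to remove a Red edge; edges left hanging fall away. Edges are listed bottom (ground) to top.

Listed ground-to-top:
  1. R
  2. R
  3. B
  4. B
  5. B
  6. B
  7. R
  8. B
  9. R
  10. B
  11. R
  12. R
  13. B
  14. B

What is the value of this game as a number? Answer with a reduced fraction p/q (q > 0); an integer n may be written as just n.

Recurse on prefixes of the 14-edge string R R B B B B R B R B R R B B:
step 1: add R to get R; options L={ · } R={ 0 } = -1
step 2: add R to get RR; options L={ · } R={ -1,0 } = -2
step 3: add B to get RRB; options L={ -2 } R={ -1,0 } = -3/2
step 4: add B to get RRBB; options L={ -2,-3/2 } R={ -1,0 } = -5/4
step 5: add B to get RRBBB; options L={ -2,-3/2,-5/4 } R={ -1,0 } = -9/8
step 6: add B to get RRBBBB; options L={ -2,-3/2,-5/4,-9/8 } R={ -1,0 } = -17/16
step 7: add R to get RRBBBBR; options L={ -2,-3/2,-5/4,-9/8 } R={ -17/16,-1,0 } = -35/32
step 8: add B to get RRBBBBRB; options L={ -2,-3/2,-5/4,-9/8,-35/32 } R={ -17/16,-1,0 } = -69/64
step 9: add R to get RRBBBBRBR; options L={ -2,-3/2,-5/4,-9/8,-35/32 } R={ -69/64,-17/16,-1,0 } = -139/128
step 10: add B to get RRBBBBRBRB; options L={ -2,-3/2,-5/4,-9/8,-35/32,-139/128 } R={ -69/64,-17/16,-1,0 } = -277/256
step 11: add R to get RRBBBBRBRBR; options L={ -2,-3/2,-5/4,-9/8,-35/32,-139/128 } R={ -277/256,-69/64,-17/16,-1,0 } = -555/512
step 12: add R to get RRBBBBRBRBRR; options L={ -2,-3/2,-5/4,-9/8,-35/32,-139/128 } R={ -555/512,-277/256,-69/64,-17/16,-1,0 } = -1111/1024
step 13: add B to get RRBBBBRBRBRRB; options L={ -2,-3/2,-5/4,-9/8,-35/32,-139/128,-1111/1024 } R={ -555/512,-277/256,-69/64,-17/16,-1,0 } = -2221/2048
step 14: add B to get RRBBBBRBRBRRBB; options L={ -2,-3/2,-5/4,-9/8,-35/32,-139/128,-1111/1024,-2221/2048 } R={ -555/512,-277/256,-69/64,-17/16,-1,0 } = -4441/4096

-4441/4096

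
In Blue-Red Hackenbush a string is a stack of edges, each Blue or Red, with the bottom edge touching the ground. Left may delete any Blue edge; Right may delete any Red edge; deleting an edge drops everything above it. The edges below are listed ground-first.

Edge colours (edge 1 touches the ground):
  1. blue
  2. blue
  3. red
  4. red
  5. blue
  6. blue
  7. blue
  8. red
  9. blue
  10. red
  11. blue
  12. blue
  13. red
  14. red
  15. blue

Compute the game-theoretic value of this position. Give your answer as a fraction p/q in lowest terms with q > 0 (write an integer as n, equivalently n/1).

Build val(s[:k]) for k = 1..15, string s = blue blue red red blue blue blue red blue red blue blue red red blue.
b: Left { 0 }, Right {  } → simplest 1
bb: Left { 0; 1 }, Right {  } → simplest 2
bbr: Left { 0; 1 }, Right { 2 } → simplest 3/2
bbrr: Left { 0; 1 }, Right { 3/2; 2 } → simplest 5/4
bbrrb: Left { 0; 1; 5/4 }, Right { 3/2; 2 } → simplest 11/8
bbrrbb: Left { 0; 1; 5/4; 11/8 }, Right { 3/2; 2 } → simplest 23/16
bbrrbbb: Left { 0; 1; 5/4; 11/8; 23/16 }, Right { 3/2; 2 } → simplest 47/32
bbrrbbbr: Left { 0; 1; 5/4; 11/8; 23/16 }, Right { 47/32; 3/2; 2 } → simplest 93/64
bbrrbbbrb: Left { 0; 1; 5/4; 11/8; 23/16; 93/64 }, Right { 47/32; 3/2; 2 } → simplest 187/128
bbrrbbbrbr: Left { 0; 1; 5/4; 11/8; 23/16; 93/64 }, Right { 187/128; 47/32; 3/2; 2 } → simplest 373/256
bbrrbbbrbrb: Left { 0; 1; 5/4; 11/8; 23/16; 93/64; 373/256 }, Right { 187/128; 47/32; 3/2; 2 } → simplest 747/512
bbrrbbbrbrbb: Left { 0; 1; 5/4; 11/8; 23/16; 93/64; 373/256; 747/512 }, Right { 187/128; 47/32; 3/2; 2 } → simplest 1495/1024
bbrrbbbrbrbbr: Left { 0; 1; 5/4; 11/8; 23/16; 93/64; 373/256; 747/512 }, Right { 1495/1024; 187/128; 47/32; 3/2; 2 } → simplest 2989/2048
bbrrbbbrbrbbrr: Left { 0; 1; 5/4; 11/8; 23/16; 93/64; 373/256; 747/512 }, Right { 2989/2048; 1495/1024; 187/128; 47/32; 3/2; 2 } → simplest 5977/4096
bbrrbbbrbrbbrrb: Left { 0; 1; 5/4; 11/8; 23/16; 93/64; 373/256; 747/512; 5977/4096 }, Right { 2989/2048; 1495/1024; 187/128; 47/32; 3/2; 2 } → simplest 11955/8192

11955/8192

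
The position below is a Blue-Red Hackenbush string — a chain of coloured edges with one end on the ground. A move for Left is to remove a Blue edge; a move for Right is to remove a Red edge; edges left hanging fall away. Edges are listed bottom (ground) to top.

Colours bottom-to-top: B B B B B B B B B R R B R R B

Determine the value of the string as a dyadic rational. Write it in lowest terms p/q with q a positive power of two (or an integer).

531/64

Build v(s[:k]) for k = 1..15, string s = B B B B B B B B B R R B R R B.
1 of 15 · B · max L 0 · min R +∞ -> 1
2 of 15 · BB · max L 1 · min R +∞ -> 2
3 of 15 · BBB · max L 2 · min R +∞ -> 3
4 of 15 · BBBB · max L 3 · min R +∞ -> 4
5 of 15 · BBBBB · max L 4 · min R +∞ -> 5
6 of 15 · BBBBBB · max L 5 · min R +∞ -> 6
7 of 15 · BBBBBBB · max L 6 · min R +∞ -> 7
8 of 15 · BBBBBBBB · max L 7 · min R +∞ -> 8
9 of 15 · BBBBBBBBB · max L 8 · min R +∞ -> 9
10 of 15 · BBBBBBBBBR · max L 8 · min R 9 -> 17/2
11 of 15 · BBBBBBBBBRR · max L 8 · min R 17/2 -> 33/4
12 of 15 · BBBBBBBBBRRB · max L 33/4 · min R 17/2 -> 67/8
13 of 15 · BBBBBBBBBRRBR · max L 33/4 · min R 67/8 -> 133/16
14 of 15 · BBBBBBBBBRRBRR · max L 33/4 · min R 133/16 -> 265/32
15 of 15 · BBBBBBBBBRRBRRB · max L 265/32 · min R 133/16 -> 531/64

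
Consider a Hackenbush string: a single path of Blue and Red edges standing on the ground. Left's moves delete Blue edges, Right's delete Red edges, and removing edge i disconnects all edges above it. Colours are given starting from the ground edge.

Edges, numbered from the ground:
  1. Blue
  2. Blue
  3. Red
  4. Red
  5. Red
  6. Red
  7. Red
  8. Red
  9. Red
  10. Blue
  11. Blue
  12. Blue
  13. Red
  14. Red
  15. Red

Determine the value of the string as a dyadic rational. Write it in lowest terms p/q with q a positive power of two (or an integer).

8305/8192

1 of 15 · B · max L 0 · min R +∞ -> 1
2 of 15 · BB · max L 1 · min R +∞ -> 2
3 of 15 · BBR · max L 1 · min R 2 -> 3/2
4 of 15 · BBRR · max L 1 · min R 3/2 -> 5/4
5 of 15 · BBRRR · max L 1 · min R 5/4 -> 9/8
6 of 15 · BBRRRR · max L 1 · min R 9/8 -> 17/16
7 of 15 · BBRRRRR · max L 1 · min R 17/16 -> 33/32
8 of 15 · BBRRRRRR · max L 1 · min R 33/32 -> 65/64
9 of 15 · BBRRRRRRR · max L 1 · min R 65/64 -> 129/128
10 of 15 · BBRRRRRRRB · max L 129/128 · min R 65/64 -> 259/256
11 of 15 · BBRRRRRRRBB · max L 259/256 · min R 65/64 -> 519/512
12 of 15 · BBRRRRRRRBBB · max L 519/512 · min R 65/64 -> 1039/1024
13 of 15 · BBRRRRRRRBBBR · max L 519/512 · min R 1039/1024 -> 2077/2048
14 of 15 · BBRRRRRRRBBBRR · max L 519/512 · min R 2077/2048 -> 4153/4096
15 of 15 · BBRRRRRRRBBBRRR · max L 519/512 · min R 4153/4096 -> 8305/8192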